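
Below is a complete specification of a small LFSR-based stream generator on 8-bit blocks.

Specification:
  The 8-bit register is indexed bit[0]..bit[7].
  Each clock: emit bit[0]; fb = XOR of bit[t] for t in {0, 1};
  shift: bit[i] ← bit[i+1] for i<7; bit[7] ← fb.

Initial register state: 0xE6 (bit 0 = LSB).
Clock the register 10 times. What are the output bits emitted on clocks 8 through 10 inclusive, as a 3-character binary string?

reg_0 = 0xE6
clock 1: out=0, reg = 0xF3
clock 2: out=1, reg = 0x79
clock 3: out=1, reg = 0xBC
clock 4: out=0, reg = 0x5E
clock 5: out=0, reg = 0xAF
clock 6: out=1, reg = 0x57
clock 7: out=1, reg = 0x2B
clock 8: out=1, reg = 0x15
clock 9: out=1, reg = 0x8A
clock 10: out=0, reg = 0xC5

110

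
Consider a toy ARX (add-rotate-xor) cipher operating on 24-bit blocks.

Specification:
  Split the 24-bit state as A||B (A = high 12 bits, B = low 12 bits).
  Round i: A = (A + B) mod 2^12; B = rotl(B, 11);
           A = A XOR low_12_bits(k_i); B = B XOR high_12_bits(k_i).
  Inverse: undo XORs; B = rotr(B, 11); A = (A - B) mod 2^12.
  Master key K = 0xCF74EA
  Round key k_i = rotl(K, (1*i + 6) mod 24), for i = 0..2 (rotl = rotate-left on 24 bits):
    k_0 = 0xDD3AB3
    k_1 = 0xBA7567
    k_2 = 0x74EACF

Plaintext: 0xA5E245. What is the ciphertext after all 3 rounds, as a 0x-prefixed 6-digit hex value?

0xA8AFA1

s_0 = plaintext = 0xA5E245
s_1 = Round(s_0, k_0) = 0x6104F1
s_2 = Round(s_1, k_1) = 0xE661DF
s_3 = Round(s_2, k_2) = 0xA8AFA1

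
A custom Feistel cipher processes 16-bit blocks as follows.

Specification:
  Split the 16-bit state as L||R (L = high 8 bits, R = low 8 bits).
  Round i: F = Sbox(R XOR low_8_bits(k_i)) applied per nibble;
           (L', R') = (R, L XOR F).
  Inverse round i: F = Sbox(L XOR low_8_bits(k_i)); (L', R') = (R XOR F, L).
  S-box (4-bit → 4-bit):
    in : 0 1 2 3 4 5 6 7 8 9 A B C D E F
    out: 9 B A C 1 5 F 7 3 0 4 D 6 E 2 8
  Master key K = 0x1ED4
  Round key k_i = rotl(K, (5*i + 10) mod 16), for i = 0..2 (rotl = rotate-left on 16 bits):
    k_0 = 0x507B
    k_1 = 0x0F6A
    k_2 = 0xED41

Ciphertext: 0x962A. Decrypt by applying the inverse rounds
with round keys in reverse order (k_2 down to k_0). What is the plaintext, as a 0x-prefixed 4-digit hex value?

0x89D1

s_0 = ciphertext = 0x962A
s_1 = InvRound(s_0, k_2) = 0xCD96
s_2 = InvRound(s_1, k_1) = 0xD1CD
s_3 = InvRound(s_2, k_0) = 0x89D1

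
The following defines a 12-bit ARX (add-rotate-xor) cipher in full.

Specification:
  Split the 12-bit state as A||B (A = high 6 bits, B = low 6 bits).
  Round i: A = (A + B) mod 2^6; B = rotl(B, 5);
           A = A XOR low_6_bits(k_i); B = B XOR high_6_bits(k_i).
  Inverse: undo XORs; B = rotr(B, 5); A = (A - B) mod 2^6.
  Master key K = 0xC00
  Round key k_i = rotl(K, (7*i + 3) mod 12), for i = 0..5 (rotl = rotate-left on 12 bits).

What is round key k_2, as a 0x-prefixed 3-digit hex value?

0x018

K = 0xC00
k_0 = rotl(K, (7*0+3) mod 12) = rotl(K, 3) = 0x006
k_1 = rotl(K, (7*1+3) mod 12) = rotl(K, 10) = 0x300
k_2 = rotl(K, (7*2+3) mod 12) = rotl(K, 5) = 0x018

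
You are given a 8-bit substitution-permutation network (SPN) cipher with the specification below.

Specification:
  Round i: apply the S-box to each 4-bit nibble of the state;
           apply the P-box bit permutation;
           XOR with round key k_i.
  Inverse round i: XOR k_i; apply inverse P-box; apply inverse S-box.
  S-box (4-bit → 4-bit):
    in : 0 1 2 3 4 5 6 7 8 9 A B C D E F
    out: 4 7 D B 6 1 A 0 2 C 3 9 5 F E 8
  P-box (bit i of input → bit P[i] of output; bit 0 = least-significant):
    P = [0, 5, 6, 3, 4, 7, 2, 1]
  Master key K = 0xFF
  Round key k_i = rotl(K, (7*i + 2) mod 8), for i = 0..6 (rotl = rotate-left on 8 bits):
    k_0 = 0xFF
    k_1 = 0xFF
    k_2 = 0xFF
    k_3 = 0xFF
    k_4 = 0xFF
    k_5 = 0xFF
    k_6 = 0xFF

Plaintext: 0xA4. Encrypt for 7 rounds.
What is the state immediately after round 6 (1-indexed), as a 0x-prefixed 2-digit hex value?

s_0 = plaintext = 0xA4
s_1 = Round(s_0, k_0) = 0x0F
s_2 = Round(s_1, k_1) = 0xF3
s_3 = Round(s_2, k_2) = 0xD4
s_4 = Round(s_3, k_3) = 0x09
s_5 = Round(s_4, k_4) = 0xB3
s_6 = Round(s_5, k_5) = 0xC4
s_7 = Round(s_6, k_6) = 0x8B

0xC4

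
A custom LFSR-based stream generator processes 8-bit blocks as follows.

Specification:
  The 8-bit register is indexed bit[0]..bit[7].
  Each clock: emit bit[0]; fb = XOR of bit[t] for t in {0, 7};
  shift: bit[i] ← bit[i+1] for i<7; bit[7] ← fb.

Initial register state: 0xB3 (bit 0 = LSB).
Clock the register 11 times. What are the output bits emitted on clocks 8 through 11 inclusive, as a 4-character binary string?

1011

reg_0 = 0xB3
clock 1: out=1, reg = 0x59
clock 2: out=1, reg = 0xAC
clock 3: out=0, reg = 0xD6
clock 4: out=0, reg = 0xEB
clock 5: out=1, reg = 0x75
clock 6: out=1, reg = 0xBA
clock 7: out=0, reg = 0xDD
clock 8: out=1, reg = 0x6E
clock 9: out=0, reg = 0x37
clock 10: out=1, reg = 0x9B
clock 11: out=1, reg = 0x4D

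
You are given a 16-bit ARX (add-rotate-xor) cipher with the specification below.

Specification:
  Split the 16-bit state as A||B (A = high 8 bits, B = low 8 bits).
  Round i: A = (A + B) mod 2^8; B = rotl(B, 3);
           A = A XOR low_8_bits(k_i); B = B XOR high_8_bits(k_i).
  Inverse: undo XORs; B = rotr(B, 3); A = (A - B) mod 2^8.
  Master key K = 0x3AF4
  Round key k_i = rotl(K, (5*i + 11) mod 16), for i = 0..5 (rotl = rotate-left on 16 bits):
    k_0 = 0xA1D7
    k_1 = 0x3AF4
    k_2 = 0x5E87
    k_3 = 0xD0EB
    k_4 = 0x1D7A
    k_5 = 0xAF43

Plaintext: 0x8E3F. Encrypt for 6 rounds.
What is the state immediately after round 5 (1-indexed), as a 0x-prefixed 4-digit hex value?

s_0 = plaintext = 0x8E3F
s_1 = Round(s_0, k_0) = 0x1A58
s_2 = Round(s_1, k_1) = 0x86F8
s_3 = Round(s_2, k_2) = 0xF999
s_4 = Round(s_3, k_3) = 0x791C
s_5 = Round(s_4, k_4) = 0xEFFD
s_6 = Round(s_5, k_5) = 0xAF40

0xEFFD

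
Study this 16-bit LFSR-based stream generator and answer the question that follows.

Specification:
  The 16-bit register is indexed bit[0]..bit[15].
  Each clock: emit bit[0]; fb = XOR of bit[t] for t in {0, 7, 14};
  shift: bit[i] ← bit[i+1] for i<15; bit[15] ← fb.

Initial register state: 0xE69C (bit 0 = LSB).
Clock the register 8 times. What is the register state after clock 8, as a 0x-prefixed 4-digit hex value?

0xBAE6

reg_0 = 0xE69C
clock 1: out=0, reg = 0x734E
clock 2: out=0, reg = 0xB9A7
clock 3: out=1, reg = 0x5CD3
clock 4: out=1, reg = 0xAE69
clock 5: out=1, reg = 0xD734
clock 6: out=0, reg = 0xEB9A
clock 7: out=0, reg = 0x75CD
clock 8: out=1, reg = 0xBAE6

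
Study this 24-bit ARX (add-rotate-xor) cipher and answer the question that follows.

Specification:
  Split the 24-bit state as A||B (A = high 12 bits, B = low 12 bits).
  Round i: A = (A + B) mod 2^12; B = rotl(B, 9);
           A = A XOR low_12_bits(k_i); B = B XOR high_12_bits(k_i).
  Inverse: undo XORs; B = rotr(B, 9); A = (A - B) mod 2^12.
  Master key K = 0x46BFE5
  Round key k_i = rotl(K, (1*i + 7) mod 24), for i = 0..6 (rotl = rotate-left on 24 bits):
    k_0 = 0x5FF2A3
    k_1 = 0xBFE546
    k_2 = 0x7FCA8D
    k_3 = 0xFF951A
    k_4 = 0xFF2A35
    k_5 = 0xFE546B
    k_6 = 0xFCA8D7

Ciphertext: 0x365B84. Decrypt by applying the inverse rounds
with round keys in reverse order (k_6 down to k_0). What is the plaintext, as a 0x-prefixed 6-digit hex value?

s_0 = ciphertext = 0x365B84
s_1 = InvRound(s_0, k_6) = 0x940272
s_2 = InvRound(s_1, k_5) = 0x06DCBE
s_3 = InvRound(s_2, k_4) = 0xFF7A61
s_4 = InvRound(s_3, k_3) = 0xE2BCC2
s_5 = InvRound(s_4, k_2) = 0xAB19F5
s_6 = InvRound(s_5, k_1) = 0xF9E059
s_7 = InvRound(s_6, k_0) = 0x00BD32

0x00BD32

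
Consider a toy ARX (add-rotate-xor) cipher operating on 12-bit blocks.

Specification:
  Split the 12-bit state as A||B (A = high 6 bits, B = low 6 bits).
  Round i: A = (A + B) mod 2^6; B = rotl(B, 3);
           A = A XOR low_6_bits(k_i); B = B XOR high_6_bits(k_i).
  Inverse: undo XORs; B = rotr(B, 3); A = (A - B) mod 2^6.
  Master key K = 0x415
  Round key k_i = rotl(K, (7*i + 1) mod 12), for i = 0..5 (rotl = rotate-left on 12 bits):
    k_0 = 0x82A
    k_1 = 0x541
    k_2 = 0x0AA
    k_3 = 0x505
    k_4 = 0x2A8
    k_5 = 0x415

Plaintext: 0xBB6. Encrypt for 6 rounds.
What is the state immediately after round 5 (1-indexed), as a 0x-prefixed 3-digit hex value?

s_0 = plaintext = 0xBB6
s_1 = Round(s_0, k_0) = 0x396
s_2 = Round(s_1, k_1) = 0x967
s_3 = Round(s_2, k_2) = 0x9BE
s_4 = Round(s_3, k_3) = 0x863
s_5 = Round(s_4, k_4) = 0xB16
s_6 = Round(s_5, k_5) = 0x5E2

0xB16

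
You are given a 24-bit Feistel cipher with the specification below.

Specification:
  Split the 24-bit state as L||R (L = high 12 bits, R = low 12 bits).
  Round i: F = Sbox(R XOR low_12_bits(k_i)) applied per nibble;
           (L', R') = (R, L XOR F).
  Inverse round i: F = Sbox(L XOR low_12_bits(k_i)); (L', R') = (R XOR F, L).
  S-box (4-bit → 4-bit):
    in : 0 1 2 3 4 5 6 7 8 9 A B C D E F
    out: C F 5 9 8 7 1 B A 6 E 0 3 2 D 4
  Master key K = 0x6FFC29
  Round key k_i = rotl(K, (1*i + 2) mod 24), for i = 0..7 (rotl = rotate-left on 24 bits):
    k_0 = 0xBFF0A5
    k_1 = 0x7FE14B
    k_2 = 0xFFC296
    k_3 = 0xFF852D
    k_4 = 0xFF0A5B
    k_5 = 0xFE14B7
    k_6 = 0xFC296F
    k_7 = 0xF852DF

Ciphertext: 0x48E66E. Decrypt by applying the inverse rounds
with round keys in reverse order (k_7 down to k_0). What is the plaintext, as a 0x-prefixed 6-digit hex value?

0xA6C2FF

s_0 = ciphertext = 0x48E66E
s_1 = InvRound(s_0, k_7) = 0x71148E
s_2 = InvRound(s_1, k_6) = 0x933711
s_3 = InvRound(s_2, k_5) = 0x5B9933
s_4 = InvRound(s_3, k_4) = 0xDE65B9
s_5 = InvRound(s_4, k_3) = 0xF89DE6
s_6 = InvRound(s_5, k_2) = 0xF12F89
s_7 = InvRound(s_6, k_1) = 0x2FFF12
s_8 = InvRound(s_7, k_0) = 0xA6C2FF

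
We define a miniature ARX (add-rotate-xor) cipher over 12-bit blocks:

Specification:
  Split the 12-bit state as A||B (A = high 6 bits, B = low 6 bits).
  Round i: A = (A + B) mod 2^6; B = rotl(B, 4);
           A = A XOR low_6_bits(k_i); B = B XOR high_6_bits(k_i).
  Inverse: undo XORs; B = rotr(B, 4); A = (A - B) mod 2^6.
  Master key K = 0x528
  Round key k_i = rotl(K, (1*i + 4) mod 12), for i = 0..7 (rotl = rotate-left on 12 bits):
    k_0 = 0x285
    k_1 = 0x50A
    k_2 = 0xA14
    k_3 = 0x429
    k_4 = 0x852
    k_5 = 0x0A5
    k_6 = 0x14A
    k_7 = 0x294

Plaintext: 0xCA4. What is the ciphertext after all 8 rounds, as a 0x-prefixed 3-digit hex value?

0xCF0

s_0 = plaintext = 0xCA4
s_1 = Round(s_0, k_0) = 0x4C3
s_2 = Round(s_1, k_1) = 0x724
s_3 = Round(s_2, k_2) = 0x521
s_4 = Round(s_3, k_3) = 0x708
s_5 = Round(s_4, k_4) = 0xDA3
s_6 = Round(s_5, k_5) = 0xF3A
s_7 = Round(s_6, k_6) = 0xF2B
s_8 = Round(s_7, k_7) = 0xCF0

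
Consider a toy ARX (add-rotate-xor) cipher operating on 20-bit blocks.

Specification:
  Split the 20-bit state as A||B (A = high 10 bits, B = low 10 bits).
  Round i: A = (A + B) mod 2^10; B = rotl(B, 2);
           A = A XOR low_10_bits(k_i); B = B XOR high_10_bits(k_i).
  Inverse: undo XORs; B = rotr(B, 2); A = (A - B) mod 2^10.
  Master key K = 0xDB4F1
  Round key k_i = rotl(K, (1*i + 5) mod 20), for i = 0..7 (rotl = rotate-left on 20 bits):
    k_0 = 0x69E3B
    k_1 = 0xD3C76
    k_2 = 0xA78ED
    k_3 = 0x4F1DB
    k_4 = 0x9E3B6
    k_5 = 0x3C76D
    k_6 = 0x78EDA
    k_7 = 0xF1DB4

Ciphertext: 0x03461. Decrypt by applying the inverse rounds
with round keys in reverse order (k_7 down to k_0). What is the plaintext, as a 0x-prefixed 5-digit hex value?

s_0 = ciphertext = 0x03461
s_1 = InvRound(s_0, k_7) = 0xB42E9
s_2 = InvRound(s_1, k_6) = 0x522C2
s_3 = InvRound(s_2, k_5) = 0xA678C
s_4 = InvRound(s_3, k_4) = 0x2C87D
s_5 = InvRound(s_4, k_3) = 0x06550
s_6 = InvRound(s_5, k_2) = 0x806F3
s_7 = InvRound(s_6, k_1) = 0x8206F
s_8 = InvRound(s_7, k_0) = 0xF0472

0xF0472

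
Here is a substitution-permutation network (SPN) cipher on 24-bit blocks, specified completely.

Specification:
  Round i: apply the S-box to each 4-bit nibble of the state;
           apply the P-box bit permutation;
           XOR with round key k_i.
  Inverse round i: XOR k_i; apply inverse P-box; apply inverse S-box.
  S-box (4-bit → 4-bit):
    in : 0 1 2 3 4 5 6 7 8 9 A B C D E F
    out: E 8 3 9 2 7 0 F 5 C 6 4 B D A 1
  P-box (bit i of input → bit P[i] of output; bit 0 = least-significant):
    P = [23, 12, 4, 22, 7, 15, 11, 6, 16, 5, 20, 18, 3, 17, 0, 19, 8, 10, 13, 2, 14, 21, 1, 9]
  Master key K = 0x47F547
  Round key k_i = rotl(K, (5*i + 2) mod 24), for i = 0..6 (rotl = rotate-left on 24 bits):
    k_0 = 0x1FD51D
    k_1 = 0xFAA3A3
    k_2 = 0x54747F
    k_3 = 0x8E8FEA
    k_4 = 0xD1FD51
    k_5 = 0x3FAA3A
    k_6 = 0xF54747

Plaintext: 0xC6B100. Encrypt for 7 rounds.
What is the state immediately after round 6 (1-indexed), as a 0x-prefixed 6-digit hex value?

s_0 = plaintext = 0xC6B100
s_1 = Round(s_0, k_0) = 0x7B0F4C
s_2 = Round(s_1, k_1) = 0x1151A0
s_3 = Round(s_2, k_2) = 0x12EE62
s_4 = Round(s_3, k_3) = 0x0098CA
s_5 = Round(s_4, k_4) = 0xE84B86
s_6 = Round(s_5, k_5) = 0x0D81BA
s_7 = Round(s_6, k_6) = 0xD17C58

0x0D81BA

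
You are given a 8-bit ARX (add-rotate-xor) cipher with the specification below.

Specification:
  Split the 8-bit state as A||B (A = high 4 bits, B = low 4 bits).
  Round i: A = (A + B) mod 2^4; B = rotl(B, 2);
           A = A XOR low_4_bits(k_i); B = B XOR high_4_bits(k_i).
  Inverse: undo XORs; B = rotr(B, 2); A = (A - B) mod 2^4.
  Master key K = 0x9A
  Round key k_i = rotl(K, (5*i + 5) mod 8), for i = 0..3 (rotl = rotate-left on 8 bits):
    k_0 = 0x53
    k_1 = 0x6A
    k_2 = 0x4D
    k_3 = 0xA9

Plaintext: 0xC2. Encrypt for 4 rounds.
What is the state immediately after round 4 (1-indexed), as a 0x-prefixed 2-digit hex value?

s_0 = plaintext = 0xC2
s_1 = Round(s_0, k_0) = 0xDD
s_2 = Round(s_1, k_1) = 0x01
s_3 = Round(s_2, k_2) = 0xC0
s_4 = Round(s_3, k_3) = 0x5A

0x5A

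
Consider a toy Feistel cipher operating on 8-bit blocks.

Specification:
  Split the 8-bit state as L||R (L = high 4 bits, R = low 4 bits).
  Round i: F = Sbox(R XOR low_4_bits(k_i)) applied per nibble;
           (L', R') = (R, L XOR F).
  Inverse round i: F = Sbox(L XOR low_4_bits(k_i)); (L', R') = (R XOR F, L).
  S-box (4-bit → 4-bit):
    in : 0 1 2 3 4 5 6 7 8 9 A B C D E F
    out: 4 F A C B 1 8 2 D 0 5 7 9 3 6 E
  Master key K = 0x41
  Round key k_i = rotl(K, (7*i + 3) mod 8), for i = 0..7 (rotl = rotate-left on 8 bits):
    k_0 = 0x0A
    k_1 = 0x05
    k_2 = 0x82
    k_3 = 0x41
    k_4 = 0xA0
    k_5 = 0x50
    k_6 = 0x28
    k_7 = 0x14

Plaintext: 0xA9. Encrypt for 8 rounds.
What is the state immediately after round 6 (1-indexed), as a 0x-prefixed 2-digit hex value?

s_0 = plaintext = 0xA9
s_1 = Round(s_0, k_0) = 0x96
s_2 = Round(s_1, k_1) = 0x65
s_3 = Round(s_2, k_2) = 0x54
s_4 = Round(s_3, k_3) = 0x44
s_5 = Round(s_4, k_4) = 0x4F
s_6 = Round(s_5, k_5) = 0xFA
s_7 = Round(s_6, k_6) = 0xA5
s_8 = Round(s_7, k_7) = 0x55

0xFA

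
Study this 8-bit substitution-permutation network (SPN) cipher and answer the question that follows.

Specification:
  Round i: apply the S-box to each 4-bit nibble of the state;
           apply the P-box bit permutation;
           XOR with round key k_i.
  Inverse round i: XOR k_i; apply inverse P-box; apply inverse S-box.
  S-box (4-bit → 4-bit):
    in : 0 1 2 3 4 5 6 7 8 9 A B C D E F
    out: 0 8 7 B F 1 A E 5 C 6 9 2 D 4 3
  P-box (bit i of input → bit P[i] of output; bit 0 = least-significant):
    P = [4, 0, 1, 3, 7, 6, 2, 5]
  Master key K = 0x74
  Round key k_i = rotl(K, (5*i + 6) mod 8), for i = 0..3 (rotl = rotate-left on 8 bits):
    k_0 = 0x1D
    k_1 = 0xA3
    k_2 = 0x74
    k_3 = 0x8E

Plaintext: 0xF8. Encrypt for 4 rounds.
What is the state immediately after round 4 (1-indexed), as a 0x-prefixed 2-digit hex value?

s_0 = plaintext = 0xF8
s_1 = Round(s_0, k_0) = 0xCF
s_2 = Round(s_1, k_1) = 0xF2
s_3 = Round(s_2, k_2) = 0xA7
s_4 = Round(s_3, k_3) = 0xC1

0xC1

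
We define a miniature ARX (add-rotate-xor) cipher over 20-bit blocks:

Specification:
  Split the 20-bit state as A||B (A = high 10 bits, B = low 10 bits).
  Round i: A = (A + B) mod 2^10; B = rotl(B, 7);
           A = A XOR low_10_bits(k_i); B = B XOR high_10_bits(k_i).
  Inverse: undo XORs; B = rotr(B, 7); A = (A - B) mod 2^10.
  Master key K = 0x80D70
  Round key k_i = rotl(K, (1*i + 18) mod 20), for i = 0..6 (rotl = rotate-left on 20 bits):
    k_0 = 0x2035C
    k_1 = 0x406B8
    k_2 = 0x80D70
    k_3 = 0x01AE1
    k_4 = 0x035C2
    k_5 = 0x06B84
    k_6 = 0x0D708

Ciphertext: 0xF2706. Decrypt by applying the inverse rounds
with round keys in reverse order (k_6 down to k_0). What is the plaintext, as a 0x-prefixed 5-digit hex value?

s_0 = ciphertext = 0xF2706
s_1 = InvRound(s_0, k_6) = 0xC8D9E
s_2 = InvRound(s_1, k_5) = 0x21023
s_3 = InvRound(s_2, k_4) = 0xF5970
s_4 = InvRound(s_3, k_3) = 0x617B2
s_5 = InvRound(s_4, k_2) = 0xDA98B
s_6 = InvRound(s_5, k_1) = 0x60451
s_7 = InvRound(s_6, k_0) = 0x15289

0x15289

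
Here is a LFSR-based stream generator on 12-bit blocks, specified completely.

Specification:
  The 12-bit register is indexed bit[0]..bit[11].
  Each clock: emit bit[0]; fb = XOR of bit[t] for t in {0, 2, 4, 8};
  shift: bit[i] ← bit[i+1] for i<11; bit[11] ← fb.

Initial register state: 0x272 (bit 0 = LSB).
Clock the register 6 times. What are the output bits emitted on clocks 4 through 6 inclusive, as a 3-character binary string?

011

reg_0 = 0x272
clock 1: out=0, reg = 0x939
clock 2: out=1, reg = 0xC9C
clock 3: out=0, reg = 0x64E
clock 4: out=0, reg = 0xB27
clock 5: out=1, reg = 0xD93
clock 6: out=1, reg = 0xEC9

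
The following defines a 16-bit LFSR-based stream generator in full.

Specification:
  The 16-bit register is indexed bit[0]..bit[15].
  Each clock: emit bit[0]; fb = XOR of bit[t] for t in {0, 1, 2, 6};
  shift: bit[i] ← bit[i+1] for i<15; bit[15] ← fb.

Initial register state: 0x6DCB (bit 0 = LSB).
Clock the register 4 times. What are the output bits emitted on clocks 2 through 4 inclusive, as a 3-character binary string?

reg_0 = 0x6DCB
clock 1: out=1, reg = 0xB6E5
clock 2: out=1, reg = 0xDB72
clock 3: out=0, reg = 0x6DB9
clock 4: out=1, reg = 0xB6DC

101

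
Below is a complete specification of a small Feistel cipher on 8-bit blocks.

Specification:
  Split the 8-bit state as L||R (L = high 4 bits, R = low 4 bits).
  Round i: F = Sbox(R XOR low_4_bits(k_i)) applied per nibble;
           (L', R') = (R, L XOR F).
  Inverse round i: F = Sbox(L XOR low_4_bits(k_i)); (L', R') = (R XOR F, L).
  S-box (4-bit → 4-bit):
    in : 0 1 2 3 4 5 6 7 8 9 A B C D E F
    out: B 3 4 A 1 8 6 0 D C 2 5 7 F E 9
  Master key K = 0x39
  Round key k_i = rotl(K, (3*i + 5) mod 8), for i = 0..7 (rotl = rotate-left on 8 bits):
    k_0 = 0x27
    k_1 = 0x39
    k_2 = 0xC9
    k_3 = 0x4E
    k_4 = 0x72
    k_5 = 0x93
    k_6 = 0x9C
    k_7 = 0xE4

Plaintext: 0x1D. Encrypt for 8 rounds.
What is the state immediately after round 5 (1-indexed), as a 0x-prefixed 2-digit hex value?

s_0 = plaintext = 0x1D
s_1 = Round(s_0, k_0) = 0xD3
s_2 = Round(s_1, k_1) = 0x3F
s_3 = Round(s_2, k_2) = 0xF5
s_4 = Round(s_3, k_3) = 0x5A
s_5 = Round(s_4, k_4) = 0xA8
s_6 = Round(s_5, k_5) = 0x8F
s_7 = Round(s_6, k_6) = 0xF2
s_8 = Round(s_7, k_7) = 0x29

0xA8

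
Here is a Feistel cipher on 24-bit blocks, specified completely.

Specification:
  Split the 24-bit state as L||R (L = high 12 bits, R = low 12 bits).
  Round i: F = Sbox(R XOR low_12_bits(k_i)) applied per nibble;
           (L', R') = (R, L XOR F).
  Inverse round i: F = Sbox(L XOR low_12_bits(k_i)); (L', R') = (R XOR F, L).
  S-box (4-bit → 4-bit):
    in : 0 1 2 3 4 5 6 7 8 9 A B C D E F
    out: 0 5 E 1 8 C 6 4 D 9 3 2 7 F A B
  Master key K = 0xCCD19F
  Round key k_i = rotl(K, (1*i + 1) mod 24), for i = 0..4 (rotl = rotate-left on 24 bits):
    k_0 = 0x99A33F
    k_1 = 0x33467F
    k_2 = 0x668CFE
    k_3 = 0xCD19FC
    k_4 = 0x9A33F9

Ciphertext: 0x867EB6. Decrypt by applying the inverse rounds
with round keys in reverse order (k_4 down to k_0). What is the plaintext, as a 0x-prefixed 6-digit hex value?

s_0 = ciphertext = 0x867EB6
s_1 = InvRound(s_0, k_4) = 0xC2C867
s_2 = InvRound(s_1, k_3) = 0x497C2C
s_3 = InvRound(s_2, k_2) = 0x145497
s_4 = InvRound(s_3, k_1) = 0x084145
s_5 = InvRound(s_4, k_0) = 0x067084

0x067084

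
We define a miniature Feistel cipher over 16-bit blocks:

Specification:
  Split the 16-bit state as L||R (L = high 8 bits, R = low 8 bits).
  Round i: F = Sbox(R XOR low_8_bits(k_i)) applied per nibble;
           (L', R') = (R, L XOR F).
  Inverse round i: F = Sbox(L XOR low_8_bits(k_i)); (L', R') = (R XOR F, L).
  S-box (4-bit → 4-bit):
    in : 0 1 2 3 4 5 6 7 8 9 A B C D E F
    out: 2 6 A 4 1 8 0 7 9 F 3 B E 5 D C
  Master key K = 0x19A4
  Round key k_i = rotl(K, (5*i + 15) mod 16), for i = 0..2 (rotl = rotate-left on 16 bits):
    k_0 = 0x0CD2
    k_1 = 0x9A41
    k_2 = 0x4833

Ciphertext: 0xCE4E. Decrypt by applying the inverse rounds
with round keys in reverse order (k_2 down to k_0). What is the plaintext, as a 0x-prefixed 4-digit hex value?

0x472D

s_0 = ciphertext = 0xCE4E
s_1 = InvRound(s_0, k_2) = 0x8BCE
s_2 = InvRound(s_1, k_1) = 0x2D8B
s_3 = InvRound(s_2, k_0) = 0x472D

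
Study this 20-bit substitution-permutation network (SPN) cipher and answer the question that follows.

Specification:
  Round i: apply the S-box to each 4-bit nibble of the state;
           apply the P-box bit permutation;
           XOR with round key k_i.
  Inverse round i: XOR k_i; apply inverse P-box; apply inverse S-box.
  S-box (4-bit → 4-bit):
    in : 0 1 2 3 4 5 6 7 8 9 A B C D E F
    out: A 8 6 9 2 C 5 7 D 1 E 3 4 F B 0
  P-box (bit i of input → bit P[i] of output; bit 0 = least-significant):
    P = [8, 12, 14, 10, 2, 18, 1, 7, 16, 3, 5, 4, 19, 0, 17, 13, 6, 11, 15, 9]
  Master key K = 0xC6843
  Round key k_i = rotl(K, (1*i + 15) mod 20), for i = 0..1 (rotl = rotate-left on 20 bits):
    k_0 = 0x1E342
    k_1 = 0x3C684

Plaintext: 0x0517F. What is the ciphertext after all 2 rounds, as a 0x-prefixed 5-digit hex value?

s_0 = plaintext = 0x0517F
s_1 = Round(s_0, k_0) = 0x7C954
s_2 = Round(s_1, k_1) = 0x05E46

0x05E46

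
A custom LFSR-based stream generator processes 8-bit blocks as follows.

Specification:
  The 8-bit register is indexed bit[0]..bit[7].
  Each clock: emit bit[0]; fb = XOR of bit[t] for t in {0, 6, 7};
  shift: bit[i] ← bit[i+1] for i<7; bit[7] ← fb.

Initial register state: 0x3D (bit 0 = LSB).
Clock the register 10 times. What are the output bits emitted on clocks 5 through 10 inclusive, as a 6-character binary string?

reg_0 = 0x3D
clock 1: out=1, reg = 0x9E
clock 2: out=0, reg = 0xCF
clock 3: out=1, reg = 0xE7
clock 4: out=1, reg = 0xF3
clock 5: out=1, reg = 0xF9
clock 6: out=1, reg = 0xFC
clock 7: out=0, reg = 0x7E
clock 8: out=0, reg = 0xBF
clock 9: out=1, reg = 0x5F
clock 10: out=1, reg = 0x2F

110011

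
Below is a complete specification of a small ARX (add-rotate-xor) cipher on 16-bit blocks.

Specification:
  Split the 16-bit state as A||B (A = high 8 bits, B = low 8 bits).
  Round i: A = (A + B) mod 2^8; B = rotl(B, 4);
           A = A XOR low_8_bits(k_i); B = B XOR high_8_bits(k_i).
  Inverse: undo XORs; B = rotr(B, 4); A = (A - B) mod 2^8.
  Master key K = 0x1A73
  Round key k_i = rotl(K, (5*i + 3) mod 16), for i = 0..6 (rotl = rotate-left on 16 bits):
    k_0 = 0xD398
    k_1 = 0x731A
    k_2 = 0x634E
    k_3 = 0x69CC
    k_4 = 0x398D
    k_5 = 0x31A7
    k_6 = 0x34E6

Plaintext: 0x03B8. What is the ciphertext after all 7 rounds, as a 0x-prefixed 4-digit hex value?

0x9684

s_0 = plaintext = 0x03B8
s_1 = Round(s_0, k_0) = 0x2358
s_2 = Round(s_1, k_1) = 0x61F6
s_3 = Round(s_2, k_2) = 0x190C
s_4 = Round(s_3, k_3) = 0xE9A9
s_5 = Round(s_4, k_4) = 0x1FA3
s_6 = Round(s_5, k_5) = 0x650B
s_7 = Round(s_6, k_6) = 0x9684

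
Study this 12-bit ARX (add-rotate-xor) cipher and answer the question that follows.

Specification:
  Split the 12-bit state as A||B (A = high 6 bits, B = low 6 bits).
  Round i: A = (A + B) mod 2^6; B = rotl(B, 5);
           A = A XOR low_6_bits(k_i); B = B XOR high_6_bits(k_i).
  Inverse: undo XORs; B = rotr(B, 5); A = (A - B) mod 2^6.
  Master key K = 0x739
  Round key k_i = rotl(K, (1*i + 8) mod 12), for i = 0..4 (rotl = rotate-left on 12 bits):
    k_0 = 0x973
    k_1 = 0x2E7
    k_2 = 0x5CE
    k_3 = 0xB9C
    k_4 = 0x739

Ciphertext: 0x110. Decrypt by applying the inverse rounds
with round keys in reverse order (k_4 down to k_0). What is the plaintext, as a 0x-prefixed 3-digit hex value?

s_0 = ciphertext = 0x110
s_1 = InvRound(s_0, k_4) = 0x958
s_2 = InvRound(s_1, k_3) = 0x32D
s_3 = InvRound(s_2, k_2) = 0x375
s_4 = InvRound(s_3, k_1) = 0xB7D
s_5 = InvRound(s_4, k_0) = 0xBB0

0xBB0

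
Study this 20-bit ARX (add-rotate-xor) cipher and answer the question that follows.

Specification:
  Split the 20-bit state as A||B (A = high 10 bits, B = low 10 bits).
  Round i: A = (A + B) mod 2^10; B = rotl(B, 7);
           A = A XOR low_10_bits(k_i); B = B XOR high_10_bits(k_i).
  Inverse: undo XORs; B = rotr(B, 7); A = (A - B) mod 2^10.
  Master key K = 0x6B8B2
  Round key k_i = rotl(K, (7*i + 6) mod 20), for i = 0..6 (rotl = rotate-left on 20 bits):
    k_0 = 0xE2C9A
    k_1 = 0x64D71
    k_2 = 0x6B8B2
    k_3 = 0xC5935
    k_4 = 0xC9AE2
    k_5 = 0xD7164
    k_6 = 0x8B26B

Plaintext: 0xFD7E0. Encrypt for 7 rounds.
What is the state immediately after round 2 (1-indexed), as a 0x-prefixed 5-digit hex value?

s_0 = plaintext = 0xFD7E0
s_1 = Round(s_0, k_0) = 0xD3FF7
s_2 = Round(s_1, k_1) = 0x8DE6D
s_3 = Round(s_2, k_2) = 0x05B63
s_4 = Round(s_3, k_3) = 0x932FA
s_5 = Round(s_4, k_4) = 0xE9279
s_6 = Round(s_5, k_5) = 0xDE793
s_7 = Round(s_6, k_6) = 0x59FDE

0x8DE6D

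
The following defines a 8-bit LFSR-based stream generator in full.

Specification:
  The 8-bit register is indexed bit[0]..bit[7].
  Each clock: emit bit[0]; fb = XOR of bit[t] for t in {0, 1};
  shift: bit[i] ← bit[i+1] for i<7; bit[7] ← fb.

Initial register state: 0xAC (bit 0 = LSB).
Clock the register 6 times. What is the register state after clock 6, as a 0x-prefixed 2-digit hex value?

0xEA

reg_0 = 0xAC
clock 1: out=0, reg = 0x56
clock 2: out=0, reg = 0xAB
clock 3: out=1, reg = 0x55
clock 4: out=1, reg = 0xAA
clock 5: out=0, reg = 0xD5
clock 6: out=1, reg = 0xEA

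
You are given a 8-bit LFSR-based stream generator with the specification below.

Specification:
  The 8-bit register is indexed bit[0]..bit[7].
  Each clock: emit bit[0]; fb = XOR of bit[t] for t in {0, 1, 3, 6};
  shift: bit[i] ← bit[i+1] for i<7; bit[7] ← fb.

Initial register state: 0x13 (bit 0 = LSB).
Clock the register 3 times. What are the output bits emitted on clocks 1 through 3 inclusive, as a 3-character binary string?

reg_0 = 0x13
clock 1: out=1, reg = 0x09
clock 2: out=1, reg = 0x04
clock 3: out=0, reg = 0x02

110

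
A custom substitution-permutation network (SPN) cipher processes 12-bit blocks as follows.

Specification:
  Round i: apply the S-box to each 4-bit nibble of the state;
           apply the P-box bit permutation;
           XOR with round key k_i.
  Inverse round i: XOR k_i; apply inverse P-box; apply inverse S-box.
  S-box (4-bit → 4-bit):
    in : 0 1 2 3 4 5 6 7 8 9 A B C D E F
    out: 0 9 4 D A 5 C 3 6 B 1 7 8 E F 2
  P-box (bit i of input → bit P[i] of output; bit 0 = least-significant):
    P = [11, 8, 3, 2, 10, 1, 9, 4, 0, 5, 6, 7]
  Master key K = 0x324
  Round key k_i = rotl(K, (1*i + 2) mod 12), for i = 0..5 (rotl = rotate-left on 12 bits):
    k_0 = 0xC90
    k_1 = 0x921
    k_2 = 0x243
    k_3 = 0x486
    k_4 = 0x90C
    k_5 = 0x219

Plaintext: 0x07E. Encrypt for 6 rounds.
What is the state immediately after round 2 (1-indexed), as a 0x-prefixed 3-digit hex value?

0x4BE

s_0 = plaintext = 0x07E
s_1 = Round(s_0, k_0) = 0x19E
s_2 = Round(s_1, k_1) = 0x4BE
s_3 = Round(s_2, k_2) = 0xDED
s_4 = Round(s_3, k_3) = 0x378
s_5 = Round(s_4, k_4) = 0xCC7
s_6 = Round(s_5, k_5) = 0xB89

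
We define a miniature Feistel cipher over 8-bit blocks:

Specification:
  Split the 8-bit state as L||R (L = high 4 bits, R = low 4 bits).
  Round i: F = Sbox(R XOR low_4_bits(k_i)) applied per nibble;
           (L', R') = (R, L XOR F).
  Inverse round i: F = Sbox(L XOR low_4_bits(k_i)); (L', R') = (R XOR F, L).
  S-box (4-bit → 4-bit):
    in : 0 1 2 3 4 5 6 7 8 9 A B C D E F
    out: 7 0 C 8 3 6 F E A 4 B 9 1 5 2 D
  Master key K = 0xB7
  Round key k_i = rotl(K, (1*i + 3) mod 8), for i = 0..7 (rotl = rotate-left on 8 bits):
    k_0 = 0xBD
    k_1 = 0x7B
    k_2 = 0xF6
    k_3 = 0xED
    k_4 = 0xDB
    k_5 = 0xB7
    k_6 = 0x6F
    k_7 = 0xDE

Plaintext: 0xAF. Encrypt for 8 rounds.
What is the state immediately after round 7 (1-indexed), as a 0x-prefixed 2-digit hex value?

s_0 = plaintext = 0xAF
s_1 = Round(s_0, k_0) = 0xF6
s_2 = Round(s_1, k_1) = 0x6A
s_3 = Round(s_2, k_2) = 0xA7
s_4 = Round(s_3, k_3) = 0x71
s_5 = Round(s_4, k_4) = 0x1C
s_6 = Round(s_5, k_5) = 0xC8
s_7 = Round(s_6, k_6) = 0x82
s_8 = Round(s_7, k_7) = 0x29

0x82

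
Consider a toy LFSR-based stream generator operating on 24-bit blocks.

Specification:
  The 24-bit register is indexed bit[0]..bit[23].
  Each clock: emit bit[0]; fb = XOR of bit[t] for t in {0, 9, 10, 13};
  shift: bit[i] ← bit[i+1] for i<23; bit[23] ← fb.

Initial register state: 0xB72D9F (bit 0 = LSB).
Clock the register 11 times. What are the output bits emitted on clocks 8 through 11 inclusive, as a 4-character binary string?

1101

reg_0 = 0xB72D9F
clock 1: out=1, reg = 0xDB96CF
clock 2: out=1, reg = 0xEDCB67
clock 3: out=1, reg = 0x76E5B3
clock 4: out=1, reg = 0xBB72D9
clock 5: out=1, reg = 0xDDB96C
clock 6: out=0, reg = 0xEEDCB6
clock 7: out=0, reg = 0xF76E5B
clock 8: out=1, reg = 0x7BB72D
clock 9: out=1, reg = 0x3DDB96
clock 10: out=0, reg = 0x9EEDCB
clock 11: out=1, reg = 0xCF76E5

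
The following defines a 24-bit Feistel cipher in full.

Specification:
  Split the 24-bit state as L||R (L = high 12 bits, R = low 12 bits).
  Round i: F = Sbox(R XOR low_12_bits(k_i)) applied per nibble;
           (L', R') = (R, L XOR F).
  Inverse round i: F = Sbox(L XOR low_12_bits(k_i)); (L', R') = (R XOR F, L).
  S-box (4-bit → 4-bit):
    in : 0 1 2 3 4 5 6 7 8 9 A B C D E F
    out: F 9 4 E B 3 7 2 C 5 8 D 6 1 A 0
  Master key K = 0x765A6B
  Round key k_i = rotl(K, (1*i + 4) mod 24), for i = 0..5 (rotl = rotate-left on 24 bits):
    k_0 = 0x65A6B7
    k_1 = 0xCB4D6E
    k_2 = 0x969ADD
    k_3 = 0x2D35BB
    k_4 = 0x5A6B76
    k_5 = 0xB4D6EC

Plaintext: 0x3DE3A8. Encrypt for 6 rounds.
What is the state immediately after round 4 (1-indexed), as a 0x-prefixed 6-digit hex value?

s_0 = plaintext = 0x3DE3A8
s_1 = Round(s_0, k_0) = 0x3A804E
s_2 = Round(s_1, k_1) = 0x04E2E7
s_3 = Round(s_2, k_2) = 0x2E7CA6
s_4 = Round(s_3, k_3) = 0xCA6776
s_5 = Round(s_4, k_4) = 0x776A59
s_6 = Round(s_5, k_5) = 0xA591A5

0xCA6776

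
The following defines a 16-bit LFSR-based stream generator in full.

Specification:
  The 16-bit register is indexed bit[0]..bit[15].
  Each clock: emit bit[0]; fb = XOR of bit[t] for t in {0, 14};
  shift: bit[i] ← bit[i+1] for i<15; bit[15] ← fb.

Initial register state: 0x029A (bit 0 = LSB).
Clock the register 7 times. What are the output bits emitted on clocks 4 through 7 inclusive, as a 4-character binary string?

reg_0 = 0x029A
clock 1: out=0, reg = 0x014D
clock 2: out=1, reg = 0x80A6
clock 3: out=0, reg = 0x4053
clock 4: out=1, reg = 0x2029
clock 5: out=1, reg = 0x9014
clock 6: out=0, reg = 0x480A
clock 7: out=0, reg = 0xA405

1100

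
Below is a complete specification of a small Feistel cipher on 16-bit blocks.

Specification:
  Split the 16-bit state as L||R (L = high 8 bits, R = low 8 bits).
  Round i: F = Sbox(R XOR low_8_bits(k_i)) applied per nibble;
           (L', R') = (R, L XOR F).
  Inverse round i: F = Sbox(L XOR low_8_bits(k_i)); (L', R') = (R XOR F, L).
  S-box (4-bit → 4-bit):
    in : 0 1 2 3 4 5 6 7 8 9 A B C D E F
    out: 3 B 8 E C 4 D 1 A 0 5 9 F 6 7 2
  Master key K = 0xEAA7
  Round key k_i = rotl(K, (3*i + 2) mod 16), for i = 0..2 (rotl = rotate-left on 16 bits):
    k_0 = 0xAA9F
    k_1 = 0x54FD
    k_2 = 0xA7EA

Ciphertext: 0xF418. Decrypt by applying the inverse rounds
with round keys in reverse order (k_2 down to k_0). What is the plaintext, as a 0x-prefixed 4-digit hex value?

0x21BC

s_0 = ciphertext = 0xF418
s_1 = InvRound(s_0, k_2) = 0xAFF4
s_2 = InvRound(s_1, k_1) = 0xBCAF
s_3 = InvRound(s_2, k_0) = 0x21BC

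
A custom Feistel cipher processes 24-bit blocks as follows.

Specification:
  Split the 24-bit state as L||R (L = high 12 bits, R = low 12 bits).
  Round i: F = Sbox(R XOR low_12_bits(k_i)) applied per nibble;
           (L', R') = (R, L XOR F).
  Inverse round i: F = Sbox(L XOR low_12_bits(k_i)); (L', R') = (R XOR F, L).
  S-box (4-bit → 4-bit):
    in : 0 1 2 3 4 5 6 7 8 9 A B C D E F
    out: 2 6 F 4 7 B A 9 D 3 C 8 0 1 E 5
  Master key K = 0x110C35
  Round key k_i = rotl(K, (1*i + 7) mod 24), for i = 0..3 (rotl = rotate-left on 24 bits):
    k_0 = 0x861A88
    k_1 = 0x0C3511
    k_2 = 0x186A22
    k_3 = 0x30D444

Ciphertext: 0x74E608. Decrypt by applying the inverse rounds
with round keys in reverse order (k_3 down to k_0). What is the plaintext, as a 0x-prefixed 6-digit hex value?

0xB2D7BF

s_0 = ciphertext = 0x74E608
s_1 = InvRound(s_0, k_3) = 0x22474E
s_2 = InvRound(s_1, k_2) = 0xA64224
s_3 = InvRound(s_2, k_1) = 0x7BFA64
s_4 = InvRound(s_3, k_0) = 0xB2D7BF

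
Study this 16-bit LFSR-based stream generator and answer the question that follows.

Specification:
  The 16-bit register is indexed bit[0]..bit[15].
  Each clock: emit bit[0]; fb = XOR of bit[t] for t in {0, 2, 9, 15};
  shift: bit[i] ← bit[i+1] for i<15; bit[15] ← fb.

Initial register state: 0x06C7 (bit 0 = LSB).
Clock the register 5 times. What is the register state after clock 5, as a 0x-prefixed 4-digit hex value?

0x9836

reg_0 = 0x06C7
clock 1: out=1, reg = 0x8363
clock 2: out=1, reg = 0xC1B1
clock 3: out=1, reg = 0x60D8
clock 4: out=0, reg = 0x306C
clock 5: out=0, reg = 0x9836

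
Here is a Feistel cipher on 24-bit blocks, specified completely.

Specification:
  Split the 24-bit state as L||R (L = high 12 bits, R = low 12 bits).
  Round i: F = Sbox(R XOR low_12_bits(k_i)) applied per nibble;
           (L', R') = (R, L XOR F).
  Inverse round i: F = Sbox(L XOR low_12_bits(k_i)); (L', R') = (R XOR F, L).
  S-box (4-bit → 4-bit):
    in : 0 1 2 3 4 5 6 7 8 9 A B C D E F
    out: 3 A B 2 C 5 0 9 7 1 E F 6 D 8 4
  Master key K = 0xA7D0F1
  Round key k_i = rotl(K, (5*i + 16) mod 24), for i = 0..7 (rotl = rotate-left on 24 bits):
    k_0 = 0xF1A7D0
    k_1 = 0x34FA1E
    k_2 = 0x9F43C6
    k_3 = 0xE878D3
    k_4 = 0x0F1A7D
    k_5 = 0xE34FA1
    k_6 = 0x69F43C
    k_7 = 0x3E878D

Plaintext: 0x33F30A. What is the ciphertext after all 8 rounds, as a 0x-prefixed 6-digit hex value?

0x76E890

s_0 = plaintext = 0x33F30A
s_1 = Round(s_0, k_0) = 0x30AFE1
s_2 = Round(s_1, k_1) = 0xFE164E
s_3 = Round(s_2, k_2) = 0x64EA96
s_4 = Round(s_3, k_3) = 0xA96D8B
s_5 = Round(s_4, k_4) = 0xD8B3D6
s_6 = Round(s_5, k_5) = 0x3D6B12
s_7 = Round(s_6, k_6) = 0xB1276E
s_8 = Round(s_7, k_7) = 0x76E890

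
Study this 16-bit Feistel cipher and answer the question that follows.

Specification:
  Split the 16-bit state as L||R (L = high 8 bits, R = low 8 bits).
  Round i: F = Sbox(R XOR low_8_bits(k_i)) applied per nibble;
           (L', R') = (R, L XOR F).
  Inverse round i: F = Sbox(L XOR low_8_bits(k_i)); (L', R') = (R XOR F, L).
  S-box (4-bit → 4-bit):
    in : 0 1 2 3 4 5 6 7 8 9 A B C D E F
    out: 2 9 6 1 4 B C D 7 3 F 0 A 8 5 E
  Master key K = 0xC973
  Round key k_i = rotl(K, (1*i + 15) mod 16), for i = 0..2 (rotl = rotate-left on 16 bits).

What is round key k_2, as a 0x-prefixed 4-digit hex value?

K = 0xC973
k_0 = rotl(K, (1*0+15) mod 16) = rotl(K, 15) = 0xE4B9
k_1 = rotl(K, (1*1+15) mod 16) = rotl(K, 0) = 0xC973
k_2 = rotl(K, (1*2+15) mod 16) = rotl(K, 1) = 0x92E7

0x92E7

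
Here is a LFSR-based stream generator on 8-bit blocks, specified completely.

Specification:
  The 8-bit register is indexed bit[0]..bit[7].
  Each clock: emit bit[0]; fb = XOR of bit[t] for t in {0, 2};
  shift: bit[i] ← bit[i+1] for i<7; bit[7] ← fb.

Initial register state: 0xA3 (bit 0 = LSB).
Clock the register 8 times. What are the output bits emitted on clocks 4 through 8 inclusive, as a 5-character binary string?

00101

reg_0 = 0xA3
clock 1: out=1, reg = 0xD1
clock 2: out=1, reg = 0xE8
clock 3: out=0, reg = 0x74
clock 4: out=0, reg = 0xBA
clock 5: out=0, reg = 0x5D
clock 6: out=1, reg = 0x2E
clock 7: out=0, reg = 0x97
clock 8: out=1, reg = 0x4B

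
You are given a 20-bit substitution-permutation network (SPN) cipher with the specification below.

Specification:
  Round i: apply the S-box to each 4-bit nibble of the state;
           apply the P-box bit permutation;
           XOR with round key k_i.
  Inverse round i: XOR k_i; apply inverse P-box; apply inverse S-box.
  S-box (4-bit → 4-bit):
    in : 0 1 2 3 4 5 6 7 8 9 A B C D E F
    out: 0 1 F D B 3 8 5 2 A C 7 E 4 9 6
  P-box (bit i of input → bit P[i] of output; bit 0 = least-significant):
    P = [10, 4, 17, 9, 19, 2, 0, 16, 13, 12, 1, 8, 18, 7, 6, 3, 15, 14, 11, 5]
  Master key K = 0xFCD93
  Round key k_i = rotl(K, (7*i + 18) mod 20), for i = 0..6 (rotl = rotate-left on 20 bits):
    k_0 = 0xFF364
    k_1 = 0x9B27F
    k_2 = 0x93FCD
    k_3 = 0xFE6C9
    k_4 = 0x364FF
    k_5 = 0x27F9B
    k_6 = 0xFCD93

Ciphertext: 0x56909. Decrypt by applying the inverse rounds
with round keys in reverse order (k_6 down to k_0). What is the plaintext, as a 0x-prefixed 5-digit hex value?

s_0 = ciphertext = 0x56909
s_1 = InvRound(s_0, k_6) = 0x1971B
s_2 = InvRound(s_1, k_5) = 0xB816D
s_3 = InvRound(s_2, k_4) = 0x58315
s_4 = InvRound(s_3, k_3) = 0x8CE5B
s_5 = InvRound(s_4, k_2) = 0x58298
s_6 = InvRound(s_5, k_1) = 0x6BBB0
s_7 = InvRound(s_6, k_0) = 0xFF048

0xFF048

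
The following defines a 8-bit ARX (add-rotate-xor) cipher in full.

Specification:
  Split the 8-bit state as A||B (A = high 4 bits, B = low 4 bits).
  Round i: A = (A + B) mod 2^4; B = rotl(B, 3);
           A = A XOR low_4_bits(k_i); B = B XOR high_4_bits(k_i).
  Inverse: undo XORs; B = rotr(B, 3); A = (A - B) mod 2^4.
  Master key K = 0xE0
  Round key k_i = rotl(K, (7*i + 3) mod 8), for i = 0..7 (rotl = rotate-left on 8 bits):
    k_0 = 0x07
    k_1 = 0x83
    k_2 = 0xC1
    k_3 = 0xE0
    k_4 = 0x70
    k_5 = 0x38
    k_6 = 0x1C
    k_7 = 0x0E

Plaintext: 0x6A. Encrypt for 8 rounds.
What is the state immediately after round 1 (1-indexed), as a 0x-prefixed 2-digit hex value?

0x75

s_0 = plaintext = 0x6A
s_1 = Round(s_0, k_0) = 0x75
s_2 = Round(s_1, k_1) = 0xF2
s_3 = Round(s_2, k_2) = 0x0D
s_4 = Round(s_3, k_3) = 0xD0
s_5 = Round(s_4, k_4) = 0xD7
s_6 = Round(s_5, k_5) = 0xC8
s_7 = Round(s_6, k_6) = 0x85
s_8 = Round(s_7, k_7) = 0x3A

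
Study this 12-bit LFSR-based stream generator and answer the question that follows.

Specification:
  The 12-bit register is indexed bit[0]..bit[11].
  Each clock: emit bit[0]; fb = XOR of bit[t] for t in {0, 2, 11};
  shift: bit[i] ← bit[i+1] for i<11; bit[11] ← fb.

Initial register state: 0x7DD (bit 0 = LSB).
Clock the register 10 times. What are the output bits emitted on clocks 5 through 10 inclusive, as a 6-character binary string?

reg_0 = 0x7DD
clock 1: out=1, reg = 0x3EE
clock 2: out=0, reg = 0x9F7
clock 3: out=1, reg = 0xCFB
clock 4: out=1, reg = 0x67D
clock 5: out=1, reg = 0x33E
clock 6: out=0, reg = 0x99F
clock 7: out=1, reg = 0xCCF
clock 8: out=1, reg = 0xE67
clock 9: out=1, reg = 0xF33
clock 10: out=1, reg = 0x799

101111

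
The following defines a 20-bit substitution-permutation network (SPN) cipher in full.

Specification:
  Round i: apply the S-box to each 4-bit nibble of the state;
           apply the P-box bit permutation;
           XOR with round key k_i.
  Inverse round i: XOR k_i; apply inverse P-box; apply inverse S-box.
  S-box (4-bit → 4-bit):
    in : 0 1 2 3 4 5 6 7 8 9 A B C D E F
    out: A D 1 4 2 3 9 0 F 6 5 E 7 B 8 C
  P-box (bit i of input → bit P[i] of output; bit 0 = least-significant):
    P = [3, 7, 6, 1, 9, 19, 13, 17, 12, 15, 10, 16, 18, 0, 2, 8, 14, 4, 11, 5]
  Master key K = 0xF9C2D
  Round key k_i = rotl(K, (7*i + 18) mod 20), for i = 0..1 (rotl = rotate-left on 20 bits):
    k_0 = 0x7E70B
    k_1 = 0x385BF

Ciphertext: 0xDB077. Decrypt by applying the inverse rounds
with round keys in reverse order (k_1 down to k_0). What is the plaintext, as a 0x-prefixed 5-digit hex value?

s_0 = ciphertext = 0xDB077
s_1 = InvRound(s_0, k_1) = 0x76ABC
s_2 = InvRound(s_1, k_0) = 0xBB970

0xBB970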